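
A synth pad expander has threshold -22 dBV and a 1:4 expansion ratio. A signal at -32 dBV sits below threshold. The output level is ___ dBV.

The input is 10 dB below the -22 dBV threshold.
A 1:4 expander multiplies undershoot by 4: 10 × 4 = 40 dB below threshold.
Output = -22 − 40 = -62 dBV.

-62 dBV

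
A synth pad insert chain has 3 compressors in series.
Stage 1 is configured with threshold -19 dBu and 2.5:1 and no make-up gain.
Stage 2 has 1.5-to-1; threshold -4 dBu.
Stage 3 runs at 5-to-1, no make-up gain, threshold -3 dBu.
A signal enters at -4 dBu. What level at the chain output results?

-13 dBu

Stage 1: 15 dB above -19 dBu, reduced 2.5:1 to 6 dB above → -13 dBu.
Stage 2: -13 dBu ≤ -4 dBu, so stage 2 doesn't engage; output -13 dBu.
Stage 3: -13 dBu ≤ -3 dBu, so stage 3 doesn't engage; output -13 dBu.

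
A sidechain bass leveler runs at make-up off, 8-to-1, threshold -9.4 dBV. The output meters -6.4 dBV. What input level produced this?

14.6 dBV

That's 3 dB above the -9.4 dBV threshold.
Undo the ratio: input overshoot = 3 × 8 = 24 dB, giving input = 14.6 dBV.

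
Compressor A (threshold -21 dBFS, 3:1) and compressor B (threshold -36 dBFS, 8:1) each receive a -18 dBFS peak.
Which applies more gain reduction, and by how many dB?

B, by 13.75 dB

A: 3 dB over, compressed to 1 dB over, so 2 dB of GR.
B: 18 dB over, compressed to 2.25 dB over, so 15.75 dB of GR.
B applies 13.75 dB more gain reduction.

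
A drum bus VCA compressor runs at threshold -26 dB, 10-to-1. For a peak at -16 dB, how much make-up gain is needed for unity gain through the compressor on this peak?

9 dB

Overshoot 10 dB → 10/10 = 1 dB after compression, so the compressed level is -26 + 1 = -25 dB.
Make-up = target − compressed = -16 − (-25) = 9 dB.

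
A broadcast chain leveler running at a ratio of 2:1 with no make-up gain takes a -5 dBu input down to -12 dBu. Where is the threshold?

-19 dBu

Let T be the threshold. Output overshoot = (input overshoot)/R, so -12 − T = (-5 − T)/2.
2·(-12 − T) = -5 − T → 1·T = -24 − (-5) = -19.
T = -19/1 = -19 dBu.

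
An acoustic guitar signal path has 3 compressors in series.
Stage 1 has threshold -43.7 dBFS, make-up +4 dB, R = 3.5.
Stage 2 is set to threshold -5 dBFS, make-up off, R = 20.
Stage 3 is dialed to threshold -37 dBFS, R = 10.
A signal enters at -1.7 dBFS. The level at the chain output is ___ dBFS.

-36.07 dBFS

Stage 1: 42 dB above -43.7 dBFS, reduced 3.5:1 to 12 dB above → -31.7 dBFS; +4 dB make-up → -27.7 dBFS.
Stage 2: below threshold (-27.7 ≤ -5); passes unchanged; output -27.7 dBFS.
Stage 3: overshoot 9.3 dB → 9.3/10 = 0.93 dB → -36.07 dBFS.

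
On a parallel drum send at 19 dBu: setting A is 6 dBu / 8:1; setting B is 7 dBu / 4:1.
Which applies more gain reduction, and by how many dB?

A: 13 dB over, compressed to 1.625 dB over, so 11.375 dB of GR.
B: 12 dB over, compressed to 3 dB over, so 9 dB of GR.
Difference: 2.375 dB in favour of A.

A, by 2.375 dB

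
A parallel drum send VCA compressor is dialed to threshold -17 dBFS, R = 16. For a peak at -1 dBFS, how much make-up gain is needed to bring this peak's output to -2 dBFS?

Overshoot 16 dB → 16/16 = 1 dB after compression, so the compressed level is -17 + 1 = -16 dBFS.
Make-up = target − compressed = -2 − (-16) = 14 dB.

14 dB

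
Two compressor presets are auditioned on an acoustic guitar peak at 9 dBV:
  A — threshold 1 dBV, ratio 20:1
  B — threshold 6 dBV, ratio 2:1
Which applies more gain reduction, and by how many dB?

A, by 6.1 dB

A: GR = 8 − 8/20 = 7.6 dB.
B: GR = 3 − 3/2 = 1.5 dB.
A reduces 6.1 dB more.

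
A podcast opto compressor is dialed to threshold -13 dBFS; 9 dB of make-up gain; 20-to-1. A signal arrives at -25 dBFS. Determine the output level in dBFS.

-25 dBFS is 12 dB below the -13 dBFS threshold, so no gain reduction is applied.
Make-up gain adds 9 dB: -25 + 9 = -16 dBFS.

-16 dBFS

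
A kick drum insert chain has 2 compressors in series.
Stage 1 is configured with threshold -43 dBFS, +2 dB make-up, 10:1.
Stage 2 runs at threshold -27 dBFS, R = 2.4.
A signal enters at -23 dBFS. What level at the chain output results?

-39 dBFS

Stage 1: -23 dBFS is 20 dB over -43 dBFS; at 10:1 that becomes 2 dB over, giving -41 dBFS; +2 dB make-up → -39 dBFS.
Stage 2: -39 dBFS ≤ -27 dBFS, so stage 2 doesn't engage; output -39 dBFS.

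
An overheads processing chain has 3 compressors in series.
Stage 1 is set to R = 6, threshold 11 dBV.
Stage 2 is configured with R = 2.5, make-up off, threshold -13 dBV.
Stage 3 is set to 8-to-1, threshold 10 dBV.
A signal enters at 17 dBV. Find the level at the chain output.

Stage 1: 17 dBV is 6 dB over 11 dBV; at 6:1 that becomes 1 dB over, giving 12 dBV.
Stage 2: 12 dBV is 25 dB over -13 dBV; at 2.5:1 that becomes 10 dB over, giving -3 dBV.
Stage 3: -3 dBV ≤ 10 dBV, so stage 3 doesn't engage; output -3 dBV.

-3 dBV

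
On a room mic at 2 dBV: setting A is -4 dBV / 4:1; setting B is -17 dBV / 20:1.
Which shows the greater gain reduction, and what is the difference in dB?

B, by 13.55 dB

A: overshoot 6 dB → output overshoot 1.5 dB → GR 4.5 dB.
B: overshoot 19 dB → output overshoot 0.95 dB → GR 18.05 dB.
B applies 13.55 dB more gain reduction.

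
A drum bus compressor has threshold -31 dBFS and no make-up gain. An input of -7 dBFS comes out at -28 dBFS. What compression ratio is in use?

8:1

Input overshoot = -7 − (-31) = 24 dB; output overshoot = -28 − (-31) = 3 dB.
Ratio = 24 / 3 = 8.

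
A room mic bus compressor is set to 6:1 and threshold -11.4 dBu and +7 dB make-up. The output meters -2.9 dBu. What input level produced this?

Before make-up, the level was -2.9 − 7 = -9.9 dBu.
Post-compression overshoot = -9.9 − (-11.4) = 1.5 dB.
Before 6:1 compression the overshoot was 1.5 × 6 = 9 dB, so input = -11.4 + 9 = -2.4 dBu.

-2.4 dBu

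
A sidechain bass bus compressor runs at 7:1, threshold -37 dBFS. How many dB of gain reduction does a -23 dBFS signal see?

12 dB

-23 dBFS exceeds the threshold by 14 dB.
At 7:1, output sits 14/7 = 2 dB above threshold.
Gain reduction = 14 − 2 = 12 dB.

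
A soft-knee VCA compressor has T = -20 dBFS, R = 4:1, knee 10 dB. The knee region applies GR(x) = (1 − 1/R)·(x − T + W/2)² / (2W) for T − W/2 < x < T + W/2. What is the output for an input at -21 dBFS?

x − T + W/2 = -21 − (-20) + 5 = 4.
GR = (1 − 1/4) × 4² / 20 = 0.75 × 16 / 20 = 0.6 dB.
Output = -21 − 0.6 = -21.6 dBFS.

-21.6 dBFS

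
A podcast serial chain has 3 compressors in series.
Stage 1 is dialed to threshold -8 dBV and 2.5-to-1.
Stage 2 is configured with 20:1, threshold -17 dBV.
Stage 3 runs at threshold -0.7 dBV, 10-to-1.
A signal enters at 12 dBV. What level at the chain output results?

Stage 1: 12 dBV is 20 dB over -8 dBV; at 2.5:1 that becomes 8 dB over, giving 0 dBV.
Stage 2: overshoot 17 dB → 17/20 = 0.85 dB → -16.15 dBV.
Stage 3: below threshold (-16.15 ≤ -0.7); passes unchanged; output -16.15 dBV.

-16.15 dBV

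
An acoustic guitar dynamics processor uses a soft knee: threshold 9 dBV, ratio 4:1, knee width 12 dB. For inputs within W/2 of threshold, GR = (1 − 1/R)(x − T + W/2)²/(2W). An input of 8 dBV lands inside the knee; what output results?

x − T + W/2 = 8 − 9 + 6 = 5.
GR = (1 − 1/4) × 5² / 24 = 0.75 × 25 / 24 = 0.78125 dB.
Output = 8 − 0.78125 = 7.21875 dBV.

7.21875 dBV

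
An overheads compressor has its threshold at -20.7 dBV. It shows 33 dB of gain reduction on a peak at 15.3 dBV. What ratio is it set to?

Input overshoot = 15.3 − (-20.7) = 36 dB.
Output overshoot = 36 − 33 = 3 dB.
Ratio = input overshoot / output overshoot = 36 / 3 = 12.

12:1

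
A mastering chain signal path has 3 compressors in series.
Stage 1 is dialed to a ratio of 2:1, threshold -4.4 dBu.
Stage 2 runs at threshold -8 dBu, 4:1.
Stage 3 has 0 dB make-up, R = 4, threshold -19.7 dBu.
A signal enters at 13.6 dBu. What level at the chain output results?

-15.9875 dBu

Stage 1: 18 dB above -4.4 dBu, reduced 2:1 to 9 dB above → 4.6 dBu.
Stage 2: 12.6 dB above -8 dBu, reduced 4:1 to 3.15 dB above → -4.85 dBu.
Stage 3: overshoot 14.85 dB → 14.85/4 = 3.7125 dB → -15.9875 dBu.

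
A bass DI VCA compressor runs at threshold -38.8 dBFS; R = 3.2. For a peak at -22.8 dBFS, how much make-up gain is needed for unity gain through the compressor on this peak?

Without make-up, output = threshold + overshoot/3.2 = -38.8 + 5 = -33.8 dBFS.
Gap to target: 11 dB.

11 dB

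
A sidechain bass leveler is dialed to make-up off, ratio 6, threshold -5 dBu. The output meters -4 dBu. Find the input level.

1 dBu

Post-compression overshoot = -4 − (-5) = 1 dB.
Input overshoot = R × output overshoot = 6 dB → input = -5 + 6 = 1 dBu.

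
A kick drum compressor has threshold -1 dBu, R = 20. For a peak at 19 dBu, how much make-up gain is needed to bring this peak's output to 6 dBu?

Without make-up, output = threshold + overshoot/20 = -1 + 1 = 0 dBu.
Gap to target: 6 dB.

6 dB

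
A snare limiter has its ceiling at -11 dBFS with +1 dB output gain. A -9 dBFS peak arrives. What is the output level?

At ∞:1, everything above -11 dBFS is held at the ceiling.
Output gain then adds 1 dB: -11 + 1 = -10 dBFS.

-10 dBFS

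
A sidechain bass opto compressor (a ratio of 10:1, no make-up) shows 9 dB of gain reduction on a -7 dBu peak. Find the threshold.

-17 dBu

Input is 10 dB above T (since output overshoot × R = input overshoot: (-16 − T)·10 = -7 − T gives T = -17 dBu).
Check: -17 + (-7 − (-17))/10 = -17 + 1 = -16 dBu. ✓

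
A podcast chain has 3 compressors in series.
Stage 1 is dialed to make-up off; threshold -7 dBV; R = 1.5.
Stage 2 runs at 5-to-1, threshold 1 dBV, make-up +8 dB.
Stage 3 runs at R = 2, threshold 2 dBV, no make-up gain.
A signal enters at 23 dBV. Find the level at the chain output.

6.7 dBV

Stage 1: 23 dBV is 30 dB over -7 dBV; at 1.5:1 that becomes 20 dB over, giving 13 dBV.
Stage 2: 12 dB above 1 dBV, reduced 5:1 to 2.4 dB above → 3.4 dBV; +8 dB make-up → 11.4 dBV.
Stage 3: 11.4 dBV is 9.4 dB over 2 dBV; at 2:1 that becomes 4.7 dB over, giving 6.7 dBV.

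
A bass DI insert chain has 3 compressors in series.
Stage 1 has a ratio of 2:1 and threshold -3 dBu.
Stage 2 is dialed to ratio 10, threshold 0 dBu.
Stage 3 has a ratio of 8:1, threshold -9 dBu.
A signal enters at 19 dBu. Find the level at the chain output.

-7.775 dBu

Stage 1: 22 dB above -3 dBu, reduced 2:1 to 11 dB above → 8 dBu.
Stage 2: 8 dBu is 8 dB over 0 dBu; at 10:1 that becomes 0.8 dB over, giving 0.8 dBu.
Stage 3: overshoot 9.8 dB → 9.8/8 = 1.225 dB → -7.775 dBu.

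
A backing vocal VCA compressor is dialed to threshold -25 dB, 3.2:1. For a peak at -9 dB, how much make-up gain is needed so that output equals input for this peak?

Without make-up, output = threshold + overshoot/3.2 = -25 + 5 = -20 dB.
Gap to target: 11 dB.

11 dB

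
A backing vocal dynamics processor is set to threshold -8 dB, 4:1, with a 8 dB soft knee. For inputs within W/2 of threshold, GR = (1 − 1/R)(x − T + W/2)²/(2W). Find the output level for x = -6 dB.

x − T + W/2 = -6 − (-8) + 4 = 6.
GR = (1 − 1/4) × 6² / 16 = 0.75 × 36 / 16 = 1.6875 dB.
Output = -6 − 1.6875 = -7.6875 dB.

-7.6875 dB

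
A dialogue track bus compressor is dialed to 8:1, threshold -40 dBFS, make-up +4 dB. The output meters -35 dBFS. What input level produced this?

-32 dBFS

Remove make-up: -35 − 4 = -39 dBFS.
Post-compression overshoot = -39 − (-40) = 1 dB.
Before 8:1 compression the overshoot was 1 × 8 = 8 dB, so input = -40 + 8 = -32 dBFS.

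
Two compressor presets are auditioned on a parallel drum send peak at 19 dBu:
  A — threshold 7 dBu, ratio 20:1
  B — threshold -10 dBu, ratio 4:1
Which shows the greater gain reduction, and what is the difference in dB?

B, by 10.35 dB

A: 12 dB over, compressed to 0.6 dB over, so 11.4 dB of GR.
B: 29 dB over, compressed to 7.25 dB over, so 21.75 dB of GR.
B applies 10.35 dB more gain reduction.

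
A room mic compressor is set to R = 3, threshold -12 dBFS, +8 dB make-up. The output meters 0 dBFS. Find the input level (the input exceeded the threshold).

0 dBFS

Before make-up, the level was 0 − 8 = -8 dBFS.
Post-compression overshoot = -8 − (-12) = 4 dB.
Before 3:1 compression the overshoot was 4 × 3 = 12 dB, so input = -12 + 12 = 0 dBFS.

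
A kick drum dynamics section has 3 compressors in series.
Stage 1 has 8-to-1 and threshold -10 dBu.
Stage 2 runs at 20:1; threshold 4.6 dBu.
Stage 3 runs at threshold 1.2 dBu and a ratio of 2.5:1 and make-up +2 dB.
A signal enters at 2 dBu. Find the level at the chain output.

Stage 1: overshoot 12 dB → 12/8 = 1.5 dB → -8.5 dBu.
Stage 2: -8.5 dBu is at or below the 4.6 dBu threshold — no compression; output -8.5 dBu.
Stage 3: -8.5 dBu ≤ 1.2 dBu, so stage 3 doesn't engage; make-up brings it to -6.5 dBu.

-6.5 dBu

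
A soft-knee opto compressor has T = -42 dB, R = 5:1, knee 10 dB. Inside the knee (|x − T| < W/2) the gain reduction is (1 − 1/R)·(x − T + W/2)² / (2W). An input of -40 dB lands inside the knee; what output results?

-41.96 dB

x − T + W/2 = -40 − (-42) + 5 = 7.
GR = (1 − 1/5) × 7² / 20 = 0.8 × 49 / 20 = 1.96 dB.
Output = -40 − 1.96 = -41.96 dB.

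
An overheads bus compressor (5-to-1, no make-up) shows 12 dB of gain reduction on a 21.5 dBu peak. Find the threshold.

6.5 dBu

Input is 15 dB above T (since output overshoot × R = input overshoot: (9.5 − T)·5 = 21.5 − T gives T = 6.5 dBu).
Check: 6.5 + (21.5 − 6.5)/5 = 6.5 + 3 = 9.5 dBu. ✓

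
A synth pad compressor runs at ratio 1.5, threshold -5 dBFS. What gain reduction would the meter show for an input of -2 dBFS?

Overshoot = -2 − (-5) = 3 dB.
A 1.5:1 ratio leaves 2 dB of that excess.
So the signal is attenuated by 3 − 2 = 1 dB.

1 dB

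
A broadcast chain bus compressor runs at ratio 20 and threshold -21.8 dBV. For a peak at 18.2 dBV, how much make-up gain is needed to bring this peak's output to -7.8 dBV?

12 dB

Overshoot 40 dB → 40/20 = 2 dB after compression, so the compressed level is -21.8 + 2 = -19.8 dBV.
Make-up = target − compressed = -7.8 − (-19.8) = 12 dB.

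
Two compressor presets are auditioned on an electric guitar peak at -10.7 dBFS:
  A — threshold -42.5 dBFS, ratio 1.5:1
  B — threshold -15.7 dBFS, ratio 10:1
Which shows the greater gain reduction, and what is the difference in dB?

A, by 6.1 dB

A: overshoot 31.8 dB → output overshoot 21.2 dB → GR 10.6 dB.
B: overshoot 5 dB → output overshoot 0.5 dB → GR 4.5 dB.
A applies 6.1 dB more gain reduction.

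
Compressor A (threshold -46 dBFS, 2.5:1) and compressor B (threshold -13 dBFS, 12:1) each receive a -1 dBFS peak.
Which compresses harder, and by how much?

A: 45 dB over, compressed to 18 dB over, so 27 dB of GR.
B: 12 dB over, compressed to 1 dB over, so 11 dB of GR.
A reduces 16 dB more.

A, by 16 dB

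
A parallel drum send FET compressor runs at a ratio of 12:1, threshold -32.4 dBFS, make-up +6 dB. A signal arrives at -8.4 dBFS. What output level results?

-8.4 dBFS sits 24 dB over threshold.
The 24 dB excess becomes 2 dB after 12:1 reduction.
So the level is -32.4 + 2 = -30.4 dBFS; make-up adds 6 dB, giving -24.4 dBFS.

-24.4 dBFS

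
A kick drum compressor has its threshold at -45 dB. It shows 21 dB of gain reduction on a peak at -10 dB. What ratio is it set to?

Input overshoot = -10 − (-45) = 35 dB.
Output overshoot = 35 − 21 = 14 dB.
Ratio = input overshoot / output overshoot = 35 / 14 = 2.5.

2.5:1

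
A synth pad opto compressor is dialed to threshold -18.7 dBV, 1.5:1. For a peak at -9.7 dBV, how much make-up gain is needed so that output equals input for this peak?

Without make-up, output = threshold + overshoot/1.5 = -18.7 + 6 = -12.7 dBV.
Gap to target: 3 dB.

3 dB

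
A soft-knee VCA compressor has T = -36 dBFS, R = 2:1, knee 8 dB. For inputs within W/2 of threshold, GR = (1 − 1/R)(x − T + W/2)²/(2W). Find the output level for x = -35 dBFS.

x − T + W/2 = -35 − (-36) + 4 = 5.
GR = (1 − 1/2) × 5² / 16 = 0.5 × 25 / 16 = 0.78125 dB.
Output = -35 − 0.78125 = -35.78125 dBFS.

-35.78125 dBFS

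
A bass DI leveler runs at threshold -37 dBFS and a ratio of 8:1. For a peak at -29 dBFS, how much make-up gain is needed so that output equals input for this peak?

Overshoot 8 dB → 8/8 = 1 dB after compression, so the compressed level is -37 + 1 = -36 dBFS.
Make-up = target − compressed = -29 − (-36) = 7 dB.

7 dB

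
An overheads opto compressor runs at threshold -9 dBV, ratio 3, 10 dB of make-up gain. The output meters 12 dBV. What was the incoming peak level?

Stripping the +10 dB make-up gives 2 dBV at the gain stage.
The compressed level sits 2 − (-9) = 11 dB over threshold.
Input overshoot = R × output overshoot = 33 dB → input = -9 + 33 = 24 dBV.

24 dBV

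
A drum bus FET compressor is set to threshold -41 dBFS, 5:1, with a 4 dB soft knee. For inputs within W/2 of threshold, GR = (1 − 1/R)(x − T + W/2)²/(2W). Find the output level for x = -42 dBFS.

x − T + W/2 = -42 − (-41) + 2 = 1.
GR = (1 − 1/5) × 1² / 8 = 0.8 × 1 / 8 = 0.1 dB.
Output = -42 − 0.1 = -42.1 dBFS.

-42.1 dBFS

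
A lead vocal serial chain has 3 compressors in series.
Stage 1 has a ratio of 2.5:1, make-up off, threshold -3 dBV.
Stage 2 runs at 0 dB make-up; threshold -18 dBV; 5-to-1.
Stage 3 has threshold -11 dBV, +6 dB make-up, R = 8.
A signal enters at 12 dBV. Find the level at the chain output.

-7.8 dBV

Stage 1: 12 dBV is 15 dB over -3 dBV; at 2.5:1 that becomes 6 dB over, giving 3 dBV.
Stage 2: 21 dB above -18 dBV, reduced 5:1 to 4.2 dB above → -13.8 dBV.
Stage 3: -13.8 dBV is at or below the -11 dBV threshold — no compression; make-up brings it to -7.8 dBV.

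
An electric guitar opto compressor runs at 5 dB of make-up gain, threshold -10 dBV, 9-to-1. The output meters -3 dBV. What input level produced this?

8 dBV

Stripping the +5 dB make-up gives -8 dBV at the gain stage.
The compressed level sits -8 − (-10) = 2 dB over threshold.
Before 9:1 compression the overshoot was 2 × 9 = 18 dB, so input = -10 + 18 = 8 dBV.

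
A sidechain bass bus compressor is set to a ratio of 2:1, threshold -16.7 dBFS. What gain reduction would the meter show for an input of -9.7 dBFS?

-9.7 dBFS exceeds the threshold by 7 dB.
At 2:1, output sits 7/2 = 3.5 dB above threshold.
GR = overshoot in − overshoot out = 7 − 3.5 = 3.5 dB.

3.5 dB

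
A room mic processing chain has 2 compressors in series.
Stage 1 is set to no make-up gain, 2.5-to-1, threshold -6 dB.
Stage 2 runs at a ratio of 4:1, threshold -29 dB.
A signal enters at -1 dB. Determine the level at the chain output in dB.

-22.75 dB

Stage 1: -1 dB is 5 dB over -6 dB; at 2.5:1 that becomes 2 dB over, giving -4 dB.
Stage 2: 25 dB above -29 dB, reduced 4:1 to 6.25 dB above → -22.75 dB.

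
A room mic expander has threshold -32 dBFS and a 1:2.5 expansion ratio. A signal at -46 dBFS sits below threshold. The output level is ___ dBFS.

Below threshold, a 1:2.5 expander applies gain = (2.5−1)×(T − x) of attenuation.
(2.5−1) × 14 = 21 dB, so output = -46 − 21 = -67 dBFS.

-67 dBFS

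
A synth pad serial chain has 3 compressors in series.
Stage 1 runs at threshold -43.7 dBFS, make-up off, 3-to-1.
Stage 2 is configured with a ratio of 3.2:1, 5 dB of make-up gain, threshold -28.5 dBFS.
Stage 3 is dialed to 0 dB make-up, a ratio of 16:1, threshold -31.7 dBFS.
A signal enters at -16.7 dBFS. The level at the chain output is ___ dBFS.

-31.575 dBFS

Stage 1: 27 dB above -43.7 dBFS, reduced 3:1 to 9 dB above → -34.7 dBFS.
Stage 2: -34.7 dBFS ≤ -28.5 dBFS, so stage 2 doesn't engage; make-up brings it to -29.7 dBFS.
Stage 3: overshoot 2 dB → 2/16 = 0.125 dB → -31.575 dBFS.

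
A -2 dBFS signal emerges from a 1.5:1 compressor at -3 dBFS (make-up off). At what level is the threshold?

-5 dBFS

Gain reduction = -2 − (-3) = 1 dB; output overshoot = GR / (R − 1) = 1 / 0.5 = 2 dB.
Threshold = output − output overshoot = -3 − 2 = -5 dBFS.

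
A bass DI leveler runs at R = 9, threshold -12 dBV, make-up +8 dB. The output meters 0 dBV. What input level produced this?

24 dBV

Remove make-up: 0 − 8 = -8 dBV.
Post-compression overshoot = -8 − (-12) = 4 dB.
Undo the ratio: input overshoot = 4 × 9 = 36 dB, giving input = 24 dBV.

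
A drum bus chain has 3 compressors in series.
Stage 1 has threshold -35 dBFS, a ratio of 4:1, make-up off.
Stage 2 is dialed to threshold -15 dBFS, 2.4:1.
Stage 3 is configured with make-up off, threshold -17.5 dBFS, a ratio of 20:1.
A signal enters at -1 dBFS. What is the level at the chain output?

-26.5 dBFS

Stage 1: overshoot 34 dB → 34/4 = 8.5 dB → -26.5 dBFS.
Stage 2: -26.5 dBFS is at or below the -15 dBFS threshold — no compression; output -26.5 dBFS.
Stage 3: -26.5 dBFS is at or below the -17.5 dBFS threshold — no compression; output -26.5 dBFS.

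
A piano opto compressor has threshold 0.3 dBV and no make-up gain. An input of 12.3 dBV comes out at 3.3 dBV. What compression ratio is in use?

4:1

Input overshoot = 12.3 − 0.3 = 12 dB; output overshoot = 3.3 − 0.3 = 3 dB.
Ratio = 12 / 3 = 4.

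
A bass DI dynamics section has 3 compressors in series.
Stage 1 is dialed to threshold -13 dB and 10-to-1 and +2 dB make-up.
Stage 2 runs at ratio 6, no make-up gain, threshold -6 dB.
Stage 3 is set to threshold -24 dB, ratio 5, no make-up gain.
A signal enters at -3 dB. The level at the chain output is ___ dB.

Stage 1: overshoot 10 dB → 10/10 = 1 dB → -12 dB; +2 dB make-up → -10 dB.
Stage 2: -10 dB is at or below the -6 dB threshold — no compression; output -10 dB.
Stage 3: -10 dB is 14 dB over -24 dB; at 5:1 that becomes 2.8 dB over, giving -21.2 dB.

-21.2 dB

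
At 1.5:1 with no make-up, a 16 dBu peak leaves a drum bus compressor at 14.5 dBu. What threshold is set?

11.5 dBu

Input is 4.5 dB above T (since output overshoot × R = input overshoot: (14.5 − T)·1.5 = 16 − T gives T = 11.5 dBu).
Check: 11.5 + (16 − 11.5)/1.5 = 11.5 + 3 = 14.5 dBu. ✓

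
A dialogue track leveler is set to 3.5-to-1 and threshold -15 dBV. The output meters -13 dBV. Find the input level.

Post-compression overshoot = -13 − (-15) = 2 dB.
Undo the ratio: input overshoot = 2 × 3.5 = 7 dB, giving input = -8 dBV.

-8 dBV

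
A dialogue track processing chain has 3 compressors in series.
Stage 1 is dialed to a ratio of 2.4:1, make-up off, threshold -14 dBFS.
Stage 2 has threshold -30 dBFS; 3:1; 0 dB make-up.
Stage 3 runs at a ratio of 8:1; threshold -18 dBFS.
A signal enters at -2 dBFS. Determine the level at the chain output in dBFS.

-23 dBFS

Stage 1: overshoot 12 dB → 12/2.4 = 5 dB → -9 dBFS.
Stage 2: 21 dB above -30 dBFS, reduced 3:1 to 7 dB above → -23 dBFS.
Stage 3: -23 dBFS is at or below the -18 dBFS threshold — no compression; output -23 dBFS.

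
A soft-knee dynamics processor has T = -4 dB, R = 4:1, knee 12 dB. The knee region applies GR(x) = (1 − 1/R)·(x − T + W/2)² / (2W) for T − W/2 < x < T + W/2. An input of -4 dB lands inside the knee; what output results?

-5.125 dB

x − T + W/2 = -4 − (-4) + 6 = 6.
GR = (1 − 1/4) × 6² / 24 = 0.75 × 36 / 24 = 1.125 dB.
Output = -4 − 1.125 = -5.125 dB.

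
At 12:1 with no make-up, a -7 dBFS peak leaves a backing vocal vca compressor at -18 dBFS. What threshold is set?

-19 dBFS

Let T be the threshold. Output overshoot = (input overshoot)/R, so -18 − T = (-7 − T)/12.
12·(-18 − T) = -7 − T → 11·T = -216 − (-7) = -209.
T = -209/11 = -19 dBFS.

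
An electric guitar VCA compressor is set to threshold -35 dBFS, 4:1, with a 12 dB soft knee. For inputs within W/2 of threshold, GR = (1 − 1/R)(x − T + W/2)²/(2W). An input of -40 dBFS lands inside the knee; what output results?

x − T + W/2 = -40 − (-35) + 6 = 1.
GR = (1 − 1/4) × 1² / 24 = 0.75 × 1 / 24 = 0.03125 dB.
Output = -40 − 0.03125 = -40.03125 dBFS.

-40.03125 dBFS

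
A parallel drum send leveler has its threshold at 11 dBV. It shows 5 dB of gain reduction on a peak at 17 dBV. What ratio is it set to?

6:1

Input overshoot = 17 − 11 = 6 dB.
Output overshoot = 6 − 5 = 1 dB.
Ratio = input overshoot / output overshoot = 6 / 1 = 6.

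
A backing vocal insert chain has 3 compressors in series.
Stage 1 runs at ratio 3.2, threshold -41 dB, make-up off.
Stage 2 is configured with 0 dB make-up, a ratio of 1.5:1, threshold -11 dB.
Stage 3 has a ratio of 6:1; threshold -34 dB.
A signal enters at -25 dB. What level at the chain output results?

Stage 1: 16 dB above -41 dB, reduced 3.2:1 to 5 dB above → -36 dB.
Stage 2: -36 dB ≤ -11 dB, so stage 2 doesn't engage; output -36 dB.
Stage 3: below threshold (-36 ≤ -34); passes unchanged; output -36 dB.

-36 dB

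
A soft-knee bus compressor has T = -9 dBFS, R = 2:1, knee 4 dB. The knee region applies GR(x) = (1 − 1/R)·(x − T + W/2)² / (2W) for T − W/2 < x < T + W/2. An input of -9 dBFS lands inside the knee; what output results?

x − T + W/2 = -9 − (-9) + 2 = 2.
GR = (1 − 1/2) × 2² / 8 = 0.5 × 4 / 8 = 0.25 dB.
Output = -9 − 0.25 = -9.25 dBFS.

-9.25 dBFS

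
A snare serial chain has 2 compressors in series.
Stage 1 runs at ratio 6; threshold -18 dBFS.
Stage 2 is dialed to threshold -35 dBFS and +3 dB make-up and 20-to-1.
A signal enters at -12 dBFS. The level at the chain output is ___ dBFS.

Stage 1: overshoot 6 dB → 6/6 = 1 dB → -17 dBFS.
Stage 2: 18 dB above -35 dBFS, reduced 20:1 to 0.9 dB above → -34.1 dBFS; +3 dB make-up → -31.1 dBFS.

-31.1 dBFS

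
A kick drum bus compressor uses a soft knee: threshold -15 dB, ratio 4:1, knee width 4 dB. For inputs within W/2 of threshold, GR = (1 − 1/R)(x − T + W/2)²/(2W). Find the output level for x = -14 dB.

x − T + W/2 = -14 − (-15) + 2 = 3.
GR = (1 − 1/4) × 3² / 8 = 0.75 × 9 / 8 = 0.84375 dB.
Output = -14 − 0.84375 = -14.84375 dB.

-14.84375 dB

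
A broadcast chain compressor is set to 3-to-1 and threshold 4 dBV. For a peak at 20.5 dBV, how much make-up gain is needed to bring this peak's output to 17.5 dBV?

Overshoot 16.5 dB → 16.5/3 = 5.5 dB after compression, so the compressed level is 4 + 5.5 = 9.5 dBV.
Make-up = target − compressed = 17.5 − 9.5 = 8 dB.

8 dB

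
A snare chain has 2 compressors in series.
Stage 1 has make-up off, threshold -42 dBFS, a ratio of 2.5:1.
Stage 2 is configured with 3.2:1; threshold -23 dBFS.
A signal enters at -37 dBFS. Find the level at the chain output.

Stage 1: 5 dB above -42 dBFS, reduced 2.5:1 to 2 dB above → -40 dBFS.
Stage 2: -40 dBFS is at or below the -23 dBFS threshold — no compression; output -40 dBFS.

-40 dBFS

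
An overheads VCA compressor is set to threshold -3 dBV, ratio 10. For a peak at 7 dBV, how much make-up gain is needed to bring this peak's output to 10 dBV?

12 dB

Overshoot 10 dB → 10/10 = 1 dB after compression, so the compressed level is -3 + 1 = -2 dBV.
Make-up = target − compressed = 10 − (-2) = 12 dB.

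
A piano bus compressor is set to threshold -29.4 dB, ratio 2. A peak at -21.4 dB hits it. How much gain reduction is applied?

4 dB

Overshoot = -21.4 − (-29.4) = 8 dB.
A 2:1 ratio leaves 4 dB of that excess.
So the signal is attenuated by 8 − 4 = 4 dB.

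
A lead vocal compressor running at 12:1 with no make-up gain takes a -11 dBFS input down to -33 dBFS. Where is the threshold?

-35 dBFS

Gain reduction = -11 − (-33) = 22 dB; output overshoot = GR / (R − 1) = 22 / 11 = 2 dB.
Threshold = output − output overshoot = -33 − 2 = -35 dBFS.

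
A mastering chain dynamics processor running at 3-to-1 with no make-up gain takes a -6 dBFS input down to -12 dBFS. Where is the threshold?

Gain reduction = -6 − (-12) = 6 dB; output overshoot = GR / (R − 1) = 6 / 2 = 3 dB.
Threshold = output − output overshoot = -12 − 3 = -15 dBFS.

-15 dBFS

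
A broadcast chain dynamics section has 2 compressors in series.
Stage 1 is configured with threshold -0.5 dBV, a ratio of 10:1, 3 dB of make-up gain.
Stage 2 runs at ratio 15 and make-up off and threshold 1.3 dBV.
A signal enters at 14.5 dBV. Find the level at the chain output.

1.48 dBV

Stage 1: 15 dB above -0.5 dBV, reduced 10:1 to 1.5 dB above → 1 dBV; +3 dB make-up → 4 dBV.
Stage 2: 4 dBV is 2.7 dB over 1.3 dBV; at 15:1 that becomes 0.18 dB over, giving 1.48 dBV.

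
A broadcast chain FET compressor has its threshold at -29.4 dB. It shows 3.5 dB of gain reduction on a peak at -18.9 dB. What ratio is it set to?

Input overshoot = -18.9 − (-29.4) = 10.5 dB.
Output overshoot = 10.5 − 3.5 = 7 dB.
Ratio = input overshoot / output overshoot = 10.5 / 7 = 1.5.

1.5:1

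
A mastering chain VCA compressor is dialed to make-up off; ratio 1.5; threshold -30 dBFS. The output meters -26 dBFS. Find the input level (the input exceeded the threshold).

-24 dBFS

Post-compression overshoot = -26 − (-30) = 4 dB.
Before 1.5:1 compression the overshoot was 4 × 1.5 = 6 dB, so input = -30 + 6 = -24 dBFS.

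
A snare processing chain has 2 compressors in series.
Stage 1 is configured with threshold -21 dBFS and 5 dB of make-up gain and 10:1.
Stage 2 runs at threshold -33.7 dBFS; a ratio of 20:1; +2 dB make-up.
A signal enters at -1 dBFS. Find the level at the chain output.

-30.715 dBFS

Stage 1: -1 dBFS is 20 dB over -21 dBFS; at 10:1 that becomes 2 dB over, giving -19 dBFS; +5 dB make-up → -14 dBFS.
Stage 2: overshoot 19.7 dB → 19.7/20 = 0.985 dB → -32.715 dBFS; +2 dB make-up → -30.715 dBFS.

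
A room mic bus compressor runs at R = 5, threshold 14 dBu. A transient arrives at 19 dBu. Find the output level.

15 dBu

The input is 5 dB above the 14 dBu threshold.
The 5 dB excess becomes 1 dB after 5:1 reduction.
Output = 14 + 1 = 15 dBu.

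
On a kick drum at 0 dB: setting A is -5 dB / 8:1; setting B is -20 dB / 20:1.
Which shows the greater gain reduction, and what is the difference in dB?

A: 5 dB over, compressed to 0.625 dB over, so 4.375 dB of GR.
B: 20 dB over, compressed to 1 dB over, so 19 dB of GR.
B reduces 14.625 dB more.

B, by 14.625 dB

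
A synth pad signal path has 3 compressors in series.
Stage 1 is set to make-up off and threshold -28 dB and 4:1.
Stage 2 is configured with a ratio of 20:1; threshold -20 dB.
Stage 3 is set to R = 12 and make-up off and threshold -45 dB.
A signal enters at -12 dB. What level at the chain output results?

Stage 1: 16 dB above -28 dB, reduced 4:1 to 4 dB above → -24 dB.
Stage 2: -24 dB is at or below the -20 dB threshold — no compression; output -24 dB.
Stage 3: overshoot 21 dB → 21/12 = 1.75 dB → -43.25 dB.

-43.25 dB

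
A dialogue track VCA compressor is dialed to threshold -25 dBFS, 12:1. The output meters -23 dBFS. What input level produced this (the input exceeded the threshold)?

-1 dBFS

Post-compression overshoot = -23 − (-25) = 2 dB.
Undo the ratio: input overshoot = 2 × 12 = 24 dB, giving input = -1 dBFS.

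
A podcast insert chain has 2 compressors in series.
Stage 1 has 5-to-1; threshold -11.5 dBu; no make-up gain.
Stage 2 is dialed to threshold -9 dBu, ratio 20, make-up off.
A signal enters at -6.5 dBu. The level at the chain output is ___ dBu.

-10.5 dBu

Stage 1: overshoot 5 dB → 5/5 = 1 dB → -10.5 dBu.
Stage 2: -10.5 dBu is at or below the -9 dBu threshold — no compression; output -10.5 dBu.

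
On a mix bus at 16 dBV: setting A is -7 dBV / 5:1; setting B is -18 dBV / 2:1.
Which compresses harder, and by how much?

A, by 1.4 dB

A: overshoot 23 dB → output overshoot 4.6 dB → GR 18.4 dB.
B: overshoot 34 dB → output overshoot 17 dB → GR 17 dB.
A applies 1.4 dB more gain reduction.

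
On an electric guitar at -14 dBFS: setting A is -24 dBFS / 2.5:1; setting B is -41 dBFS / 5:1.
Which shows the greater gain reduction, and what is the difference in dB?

B, by 15.6 dB

A: overshoot 10 dB → output overshoot 4 dB → GR 6 dB.
B: overshoot 27 dB → output overshoot 5.4 dB → GR 21.6 dB.
B applies 15.6 dB more gain reduction.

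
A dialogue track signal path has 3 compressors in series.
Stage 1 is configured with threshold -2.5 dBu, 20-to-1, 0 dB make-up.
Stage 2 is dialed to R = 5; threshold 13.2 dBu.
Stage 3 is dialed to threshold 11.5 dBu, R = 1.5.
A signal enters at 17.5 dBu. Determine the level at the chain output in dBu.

Stage 1: 20 dB above -2.5 dBu, reduced 20:1 to 1 dB above → -1.5 dBu.
Stage 2: below threshold (-1.5 ≤ 13.2); passes unchanged; output -1.5 dBu.
Stage 3: below threshold (-1.5 ≤ 11.5); passes unchanged; output -1.5 dBu.

-1.5 dBu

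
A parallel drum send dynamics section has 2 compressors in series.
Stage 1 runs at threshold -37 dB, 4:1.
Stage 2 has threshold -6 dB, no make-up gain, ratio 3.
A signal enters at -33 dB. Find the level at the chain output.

-36 dB

Stage 1: overshoot 4 dB → 4/4 = 1 dB → -36 dB.
Stage 2: -36 dB is at or below the -6 dB threshold — no compression; output -36 dB.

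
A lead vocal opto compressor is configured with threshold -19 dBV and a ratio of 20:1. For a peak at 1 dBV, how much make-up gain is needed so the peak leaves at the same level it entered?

19 dB

The peak compresses to -19 + 20/20 = -18 dBV.
To reach 1 dBV requires 1 − (-18) = 19 dB of make-up.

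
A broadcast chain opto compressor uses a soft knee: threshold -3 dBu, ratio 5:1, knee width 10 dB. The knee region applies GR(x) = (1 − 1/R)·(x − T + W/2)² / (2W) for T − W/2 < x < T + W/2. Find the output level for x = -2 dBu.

x − T + W/2 = -2 − (-3) + 5 = 6.
GR = (1 − 1/5) × 6² / 20 = 0.8 × 36 / 20 = 1.44 dB.
Output = -2 − 1.44 = -3.44 dBu.

-3.44 dBu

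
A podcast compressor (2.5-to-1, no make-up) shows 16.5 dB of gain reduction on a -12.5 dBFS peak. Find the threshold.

Gain reduction = -12.5 − (-29) = 16.5 dB; output overshoot = GR / (R − 1) = 16.5 / 1.5 = 11 dB.
Threshold = output − output overshoot = -29 − 11 = -40 dBFS.

-40 dBFS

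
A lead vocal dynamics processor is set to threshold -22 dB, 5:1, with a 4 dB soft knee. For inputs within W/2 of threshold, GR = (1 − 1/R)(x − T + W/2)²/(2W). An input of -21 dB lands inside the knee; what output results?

x − T + W/2 = -21 − (-22) + 2 = 3.
GR = (1 − 1/5) × 3² / 8 = 0.8 × 9 / 8 = 0.9 dB.
Output = -21 − 0.9 = -21.9 dB.

-21.9 dB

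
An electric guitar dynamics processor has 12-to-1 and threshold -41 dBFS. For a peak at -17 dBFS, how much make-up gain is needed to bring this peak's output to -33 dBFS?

6 dB

Overshoot 24 dB → 24/12 = 2 dB after compression, so the compressed level is -41 + 2 = -39 dBFS.
Make-up = target − compressed = -33 − (-39) = 6 dB.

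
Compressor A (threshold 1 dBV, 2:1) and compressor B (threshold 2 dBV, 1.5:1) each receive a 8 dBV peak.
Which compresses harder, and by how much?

A, by 1.5 dB

A: 7 dB over, compressed to 3.5 dB over, so 3.5 dB of GR.
B: 6 dB over, compressed to 4 dB over, so 2 dB of GR.
A applies 1.5 dB more gain reduction.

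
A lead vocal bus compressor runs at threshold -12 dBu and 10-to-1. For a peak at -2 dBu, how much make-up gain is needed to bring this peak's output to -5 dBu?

Overshoot 10 dB → 10/10 = 1 dB after compression, so the compressed level is -12 + 1 = -11 dBu.
Make-up = target − compressed = -5 − (-11) = 6 dB.

6 dB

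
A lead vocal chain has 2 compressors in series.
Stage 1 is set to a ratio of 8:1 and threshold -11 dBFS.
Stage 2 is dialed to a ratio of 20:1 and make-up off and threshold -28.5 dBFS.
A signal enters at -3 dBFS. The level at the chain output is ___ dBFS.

-27.575 dBFS

Stage 1: overshoot 8 dB → 8/8 = 1 dB → -10 dBFS.
Stage 2: -10 dBFS is 18.5 dB over -28.5 dBFS; at 20:1 that becomes 0.925 dB over, giving -27.575 dBFS.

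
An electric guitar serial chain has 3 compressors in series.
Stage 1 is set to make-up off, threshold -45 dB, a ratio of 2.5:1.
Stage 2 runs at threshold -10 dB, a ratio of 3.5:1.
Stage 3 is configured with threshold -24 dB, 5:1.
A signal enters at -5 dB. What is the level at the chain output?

-29 dB

Stage 1: 40 dB above -45 dB, reduced 2.5:1 to 16 dB above → -29 dB.
Stage 2: below threshold (-29 ≤ -10); passes unchanged; output -29 dB.
Stage 3: -29 dB ≤ -24 dB, so stage 3 doesn't engage; output -29 dB.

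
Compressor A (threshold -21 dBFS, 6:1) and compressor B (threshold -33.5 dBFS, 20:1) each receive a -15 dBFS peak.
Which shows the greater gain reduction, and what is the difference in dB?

A: 6 dB over, compressed to 1 dB over, so 5 dB of GR.
B: 18.5 dB over, compressed to 0.925 dB over, so 17.575 dB of GR.
B reduces 12.575 dB more.

B, by 12.575 dB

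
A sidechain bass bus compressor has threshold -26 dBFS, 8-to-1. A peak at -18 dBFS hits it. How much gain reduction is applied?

7 dB

-18 dBFS exceeds the threshold by 8 dB.
After 8:1 compression the overshoot becomes 8/8 = 1 dB.
Gain reduction = 8 − 1 = 7 dB.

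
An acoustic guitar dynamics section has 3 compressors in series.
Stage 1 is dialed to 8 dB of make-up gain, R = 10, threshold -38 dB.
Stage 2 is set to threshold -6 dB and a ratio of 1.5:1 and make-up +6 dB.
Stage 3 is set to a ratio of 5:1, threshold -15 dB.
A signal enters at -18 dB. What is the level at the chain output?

-22 dB

Stage 1: overshoot 20 dB → 20/10 = 2 dB → -36 dB; +8 dB make-up → -28 dB.
Stage 2: below threshold (-28 ≤ -6); passes unchanged; make-up brings it to -22 dB.
Stage 3: below threshold (-22 ≤ -15); passes unchanged; output -22 dB.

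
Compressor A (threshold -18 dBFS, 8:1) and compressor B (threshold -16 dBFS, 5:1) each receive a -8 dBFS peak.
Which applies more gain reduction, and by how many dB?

A: 10 dB over, compressed to 1.25 dB over, so 8.75 dB of GR.
B: 8 dB over, compressed to 1.6 dB over, so 6.4 dB of GR.
A reduces 2.35 dB more.

A, by 2.35 dB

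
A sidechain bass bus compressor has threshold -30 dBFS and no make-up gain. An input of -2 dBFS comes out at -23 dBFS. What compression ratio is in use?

4:1

Input overshoot = -2 − (-30) = 28 dB; output overshoot = -23 − (-30) = 7 dB.
Ratio = 28 / 7 = 4.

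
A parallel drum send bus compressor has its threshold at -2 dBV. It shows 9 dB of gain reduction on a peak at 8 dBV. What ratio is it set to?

Input overshoot = 8 − (-2) = 10 dB.
Output overshoot = 10 − 9 = 1 dB.
Ratio = input overshoot / output overshoot = 10 / 1 = 10.

10:1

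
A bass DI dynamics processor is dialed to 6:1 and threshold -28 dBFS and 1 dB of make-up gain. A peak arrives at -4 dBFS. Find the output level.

Overshoot: -4 − (-28) = 24 dB.
6:1 compression reduces that to 24/6 = 4 dB over.
So the level is -28 + 4 = -24 dBFS; make-up adds 1 dB, giving -23 dBFS.

-23 dBFS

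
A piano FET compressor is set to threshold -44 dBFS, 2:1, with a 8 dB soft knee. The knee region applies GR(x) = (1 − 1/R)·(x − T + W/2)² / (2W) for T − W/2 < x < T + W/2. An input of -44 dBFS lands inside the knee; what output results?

x − T + W/2 = -44 − (-44) + 4 = 4.
GR = (1 − 1/2) × 4² / 16 = 0.5 × 16 / 16 = 0.5 dB.
Output = -44 − 0.5 = -44.5 dBFS.

-44.5 dBFS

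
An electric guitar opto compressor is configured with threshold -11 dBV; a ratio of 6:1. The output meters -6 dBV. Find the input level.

That's 5 dB above the -11 dBV threshold.
Undo the ratio: input overshoot = 5 × 6 = 30 dB, giving input = 19 dBV.

19 dBV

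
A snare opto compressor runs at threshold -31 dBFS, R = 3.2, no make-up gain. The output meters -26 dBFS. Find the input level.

-15 dBFS

Post-compression overshoot = -26 − (-31) = 5 dB.
Undo the ratio: input overshoot = 5 × 3.2 = 16 dB, giving input = -15 dBFS.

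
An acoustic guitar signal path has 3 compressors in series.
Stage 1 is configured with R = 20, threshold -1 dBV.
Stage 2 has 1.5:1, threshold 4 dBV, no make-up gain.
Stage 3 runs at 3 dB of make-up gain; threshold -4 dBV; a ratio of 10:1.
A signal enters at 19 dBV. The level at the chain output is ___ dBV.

-0.6 dBV

Stage 1: 20 dB above -1 dBV, reduced 20:1 to 1 dB above → 0 dBV.
Stage 2: below threshold (0 ≤ 4); passes unchanged; output 0 dBV.
Stage 3: overshoot 4 dB → 4/10 = 0.4 dB → -3.6 dBV; +3 dB make-up → -0.6 dBV.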